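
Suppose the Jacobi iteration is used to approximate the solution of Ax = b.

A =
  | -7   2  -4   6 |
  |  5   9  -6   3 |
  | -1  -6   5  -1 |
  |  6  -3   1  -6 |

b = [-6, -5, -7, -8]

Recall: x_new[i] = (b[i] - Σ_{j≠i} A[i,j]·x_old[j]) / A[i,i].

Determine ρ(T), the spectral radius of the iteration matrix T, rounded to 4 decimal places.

1.2129

Diagonal D = diag(-7, 9, 5, -6); L, U strict lower/upper.
Jacobi: T = -D⁻¹(L+U), T[3,2] = -(1)/(-6) = +0.1667; T[3,3] = 0.
  T[0,:] = [+0.0000, +0.2857, -0.5714, +0.8571]
  T[1,:] = [-0.5556, +0.0000, +0.6667, -0.3333]
  T[2,:] = [+0.2000, +1.2000, +0.0000, +0.2000]
  T[3,:] = [+1.0000, -0.5000, +0.1667, +0.0000]
eigenvalue magnitudes: 1.2129, 0.9306, 0.9306, 0.5541.
ρ = 1.2129; 1.2129 > 1: divergent.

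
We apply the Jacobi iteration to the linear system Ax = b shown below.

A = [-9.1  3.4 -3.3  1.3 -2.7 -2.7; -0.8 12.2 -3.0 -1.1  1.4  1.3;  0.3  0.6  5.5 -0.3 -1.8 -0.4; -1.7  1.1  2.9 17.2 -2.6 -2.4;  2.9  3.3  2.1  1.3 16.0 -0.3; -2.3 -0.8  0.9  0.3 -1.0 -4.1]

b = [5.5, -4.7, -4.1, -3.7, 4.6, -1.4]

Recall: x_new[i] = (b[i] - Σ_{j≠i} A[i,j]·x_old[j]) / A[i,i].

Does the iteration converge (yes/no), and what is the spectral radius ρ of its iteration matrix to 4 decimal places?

yes, ρ = 0.5996

Let D = diag(-9.1, 12.2, 5.5, 17.2, 16, -4.1); L, U the strict triangles.
Jacobi T = -D⁻¹(L+U): T[0,3] = -(1.3)/(-9.1) = +0.1429; T[0,0] = 0.
  T[0,:] = [+0.0000  +0.3736  -0.3626  +0.1429  -0.2967  -0.2967]
  T[1,:] = [+0.0656  +0.0000  +0.2459  +0.0902  -0.1148  -0.1066]
  T[2,:] = [-0.0545  -0.1091  +0.0000  +0.0545  +0.3273  +0.0727]
  T[3,:] = [+0.0988  -0.0640  -0.1686  +0.0000  +0.1512  +0.1395]
  T[4,:] = [-0.1812  -0.2062  -0.1313  -0.0813  +0.0000  +0.0187]
  T[5,:] = [-0.5610  -0.1951  +0.2195  +0.0732  -0.2439  +0.0000]
|eigenvalues of T|: 0.5996, 0.4783, 0.2798, 0.2798, 0.2257, 0.1118.
ρ = 0.5996; 0.5996 < 1: convergent.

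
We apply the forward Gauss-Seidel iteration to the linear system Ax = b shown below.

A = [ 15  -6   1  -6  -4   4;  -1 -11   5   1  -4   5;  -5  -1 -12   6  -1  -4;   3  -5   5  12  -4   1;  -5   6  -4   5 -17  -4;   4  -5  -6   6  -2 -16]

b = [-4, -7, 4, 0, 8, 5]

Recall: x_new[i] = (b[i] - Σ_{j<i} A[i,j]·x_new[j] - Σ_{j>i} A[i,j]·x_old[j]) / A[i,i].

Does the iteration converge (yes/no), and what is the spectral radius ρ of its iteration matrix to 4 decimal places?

yes, ρ = 0.5814

Write A = D+L+U with D = diag(15, -11, -12, 12, -17, -16).
GS T = -(D+L)⁻¹U: row 0 first, T[0,5] = -(4)/(15) = -0.2667; later rows by forward substitution.
  T[0,:] = [+0.0000 +0.4000 -0.0667 +0.4000 +0.2667 -0.2667]
  T[1,:] = [+0.0000 -0.0364 +0.4606 +0.0545 -0.3879 +0.4788]
  T[2,:] = [+0.0000 -0.1636 -0.0106 +0.3288 -0.1621 -0.2621]
  T[3,:] = [+0.0000 -0.0470 +0.2130 -0.2143 +0.1726 +0.2920]
  T[4,:] = [+0.0000 -0.1058 +0.2473 -0.2388 -0.1264 +0.1597]
  T[5,:] = [+0.0000 +0.1683 -0.1077 -0.0908 +0.3292 -0.0284]
|roots of det(T-λI)|: 0.5814, 0.2476, 0.2476, 0.2236, 0.2236, 0.0000.
ρ = 0.5814; 0.5814 < 1 ⇒ converges.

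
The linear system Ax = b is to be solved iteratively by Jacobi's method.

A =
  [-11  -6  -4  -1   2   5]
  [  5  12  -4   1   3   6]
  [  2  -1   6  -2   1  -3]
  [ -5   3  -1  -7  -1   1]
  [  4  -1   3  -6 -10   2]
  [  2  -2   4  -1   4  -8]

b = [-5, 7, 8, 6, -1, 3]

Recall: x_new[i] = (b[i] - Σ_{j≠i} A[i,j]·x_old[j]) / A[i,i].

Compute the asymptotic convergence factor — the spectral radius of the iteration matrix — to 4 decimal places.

Split A = D + L + U, D = diag(-11, 12, 6, -7, -10, -8).
Jacobi T = -D⁻¹(L+U): T[1,0] = -(5)/(12) = -0.4167; T[1,1] = 0.
  T[0,:] = [+0.0000, -0.5455, -0.3636, -0.0909, +0.1818, +0.4545]
  T[1,:] = [-0.4167, +0.0000, +0.3333, -0.0833, -0.2500, -0.5000]
  T[2,:] = [-0.3333, +0.1667, +0.0000, +0.3333, -0.1667, +0.5000]
  T[3,:] = [-0.7143, +0.4286, -0.1429, +0.0000, -0.1429, +0.1429]
  T[4,:] = [+0.4000, -0.1000, +0.3000, -0.6000, +0.0000, +0.2000]
  T[5,:] = [+0.2500, -0.2500, +0.5000, -0.1250, +0.5000, +0.0000]
|roots of det(T-λI)|: 1.1828, 0.7203, 0.5747, 0.5509, 0.5509, 0.5398.
spectral radius ρ = 1.1828; 1.1828 > 1 ⇒ diverges.

1.1828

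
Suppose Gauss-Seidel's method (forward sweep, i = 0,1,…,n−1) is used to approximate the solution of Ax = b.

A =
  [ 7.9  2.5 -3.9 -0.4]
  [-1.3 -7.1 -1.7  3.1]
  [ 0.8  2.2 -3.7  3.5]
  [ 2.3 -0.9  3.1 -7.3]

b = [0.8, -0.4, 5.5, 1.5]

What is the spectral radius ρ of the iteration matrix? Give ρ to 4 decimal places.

0.7251

Write A = D+L+U with D = diag(7.9, -7.1, -3.7, -7.3).
GS T = -(D+L)⁻¹U: row 0 first, T[0,1] = -(2.5)/(7.9) = -0.3165; later rows by forward substitution.
  T[0,:] = [+0.0000, -0.3165, +0.4937, +0.0506]
  T[1,:] = [+0.0000, +0.0579, -0.3298, +0.4273]
  T[2,:] = [+0.0000, -0.0340, -0.0894, +1.2110]
  T[3,:] = [+0.0000, -0.1213, +0.1583, +0.4775]
|eigenvalues of T|: 0.7251, 0.1765, 0.1765, 0.0000.
ρ = 0.7251; 0.7251 < 1: convergent.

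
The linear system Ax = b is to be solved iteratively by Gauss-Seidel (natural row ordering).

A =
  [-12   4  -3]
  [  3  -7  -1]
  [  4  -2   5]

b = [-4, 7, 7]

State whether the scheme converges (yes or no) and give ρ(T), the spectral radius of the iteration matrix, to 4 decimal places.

yes, ρ = 0.3513

Split A = D + L + U, D = diag(-12, -7, 5).
GS T = -(D+L)⁻¹U: row 0 first, T[0,1] = -(4)/(-12) = +0.3333; later rows by forward substitution.
  T[0,:] = [+0.0000 +0.3333 -0.2500]
  T[1,:] = [+0.0000 +0.1429 -0.2500]
  T[2,:] = [+0.0000 -0.2095 +0.1000]
|λ(T)| sorted: 0.3513, 0.1084, 0.0000.
spectral radius ρ = 0.3513; 0.3513 < 1: convergent.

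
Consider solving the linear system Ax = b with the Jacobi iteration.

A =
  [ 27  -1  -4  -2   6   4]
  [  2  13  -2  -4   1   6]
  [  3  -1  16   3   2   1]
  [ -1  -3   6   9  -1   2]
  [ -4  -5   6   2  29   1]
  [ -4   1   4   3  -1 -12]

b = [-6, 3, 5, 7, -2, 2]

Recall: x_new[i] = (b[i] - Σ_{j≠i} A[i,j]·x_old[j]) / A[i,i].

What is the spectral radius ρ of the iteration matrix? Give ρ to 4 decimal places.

0.5426

A = D + L + U where D = diag(27, 13, 16, 9, 29, -12).
Jacobi T = -D⁻¹(L+U): T[1,2] = -(-2)/(13) = +0.1538; T[1,1] = 0.
  T[0,:] = [+0.0000, +0.0370, +0.1481, +0.0741, -0.2222, -0.1481]
  T[1,:] = [-0.1538, +0.0000, +0.1538, +0.3077, -0.0769, -0.4615]
  T[2,:] = [-0.1875, +0.0625, +0.0000, -0.1875, -0.1250, -0.0625]
  T[3,:] = [+0.1111, +0.3333, -0.6667, +0.0000, +0.1111, -0.2222]
  T[4,:] = [+0.1379, +0.1724, -0.2069, -0.0690, +0.0000, -0.0345]
  T[5,:] = [-0.3333, +0.0833, +0.3333, +0.2500, -0.0833, +0.0000]
eigenvalue magnitudes: 0.5426, 0.3420, 0.3420, 0.3062, 0.3062, 0.1085.
spectral radius ρ = 0.5426; 0.5426 < 1: convergent.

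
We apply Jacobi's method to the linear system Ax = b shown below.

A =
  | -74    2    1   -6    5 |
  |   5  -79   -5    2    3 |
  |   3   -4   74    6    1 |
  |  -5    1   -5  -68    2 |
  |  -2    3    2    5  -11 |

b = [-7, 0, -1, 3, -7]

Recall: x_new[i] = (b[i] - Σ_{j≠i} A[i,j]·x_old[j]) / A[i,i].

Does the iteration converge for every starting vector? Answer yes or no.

Write A = D+L+U with D = diag(-74, -79, 74, -68, -11).
Jacobi: T = -D⁻¹(L+U), T[3,1] = -(1)/(-68) = +0.0147; T[3,3] = 0.
  T[0,:] = [+0.0000  +0.0270  +0.0135  -0.0811  +0.0676]
  T[1,:] = [+0.0633  +0.0000  -0.0633  +0.0253  +0.0380]
  T[2,:] = [-0.0405  +0.0541  +0.0000  -0.0811  -0.0135]
  T[3,:] = [-0.0735  +0.0147  -0.0735  +0.0000  +0.0294]
  T[4,:] = [-0.1818  +0.2727  +0.1818  +0.4545  +0.0000]
moduli |λ_i(T)| = 0.1812, 0.1272, 0.1272, 0.1125, 0.1125.
ρ = 0.1812; 0.1812 < 1 ⇒ converges.

yes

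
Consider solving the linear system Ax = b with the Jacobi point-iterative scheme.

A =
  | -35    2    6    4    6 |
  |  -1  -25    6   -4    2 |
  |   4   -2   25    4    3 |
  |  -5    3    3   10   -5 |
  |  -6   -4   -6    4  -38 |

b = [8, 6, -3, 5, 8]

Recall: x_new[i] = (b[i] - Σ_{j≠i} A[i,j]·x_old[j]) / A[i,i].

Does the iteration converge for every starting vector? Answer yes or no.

Diagonal D = diag(-35, -25, 25, 10, -38); L, U strict lower/upper.
T_J = -D⁻¹(L+U): T[0,2] = -(6)/(-35) = +0.1714; T[0,0] = 0.
  T[0,:] = [+0.0000  +0.0571  +0.1714  +0.1143  +0.1714]
  T[1,:] = [-0.0400  +0.0000  +0.2400  -0.1600  +0.0800]
  T[2,:] = [-0.1600  +0.0800  +0.0000  -0.1600  -0.1200]
  T[3,:] = [+0.5000  -0.3000  -0.3000  +0.0000  +0.5000]
  T[4,:] = [-0.1579  -0.1053  -0.1579  +0.1053  +0.0000]
|roots of det(T-λI)|: 0.5432, 0.4042, 0.2375, 0.2375, 0.1024.
ρ = 0.5432; 0.5432 < 1, so it converges for any x₀.

yes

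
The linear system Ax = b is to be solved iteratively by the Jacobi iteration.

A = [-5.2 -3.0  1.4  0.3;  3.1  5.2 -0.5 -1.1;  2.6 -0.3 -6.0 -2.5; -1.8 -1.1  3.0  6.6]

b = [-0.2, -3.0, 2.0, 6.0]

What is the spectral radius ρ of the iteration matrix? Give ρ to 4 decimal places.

A = D + L + U where D = diag(-5.2, 5.2, -6, 6.6).
Jacobi T = -D⁻¹(L+U): T[2,3] = -(-2.5)/(-6) = -0.4167; T[2,2] = 0.
  T[0,:] = [+0.0000, -0.5769, +0.2692, +0.0577]
  T[1,:] = [-0.5962, +0.0000, +0.0962, +0.2115]
  T[2,:] = [+0.4333, -0.0500, +0.0000, -0.4167]
  T[3,:] = [+0.2727, +0.1667, -0.4545, +0.0000]
|roots of det(T-λI)|: 0.8783, 0.7059, 0.3185, 0.1461.
spectral radius ρ = 0.8783; 0.8783 < 1: convergent.

0.8783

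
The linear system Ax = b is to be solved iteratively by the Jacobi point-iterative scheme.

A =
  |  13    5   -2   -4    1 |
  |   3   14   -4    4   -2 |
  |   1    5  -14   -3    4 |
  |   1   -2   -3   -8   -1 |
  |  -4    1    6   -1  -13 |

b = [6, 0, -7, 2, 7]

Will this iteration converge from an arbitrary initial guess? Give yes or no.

Diagonal D = diag(13, 14, -14, -8, -13); L, U strict lower/upper.
Jacobi T = -D⁻¹(L+U): T[1,3] = -(4)/(14) = -0.2857; T[1,1] = 0.
  T[0,:] = [+0.0000  -0.3846  +0.1538  +0.3077  -0.0769]
  T[1,:] = [-0.2143  +0.0000  +0.2857  -0.2857  +0.1429]
  T[2,:] = [+0.0714  +0.3571  +0.0000  -0.2143  +0.2857]
  T[3,:] = [+0.1250  -0.2500  -0.3750  +0.0000  -0.1250]
  T[4,:] = [-0.3077  +0.0769  +0.4615  -0.0769  +0.0000]
|λ(T)| sorted: 0.8395, 0.5869, 0.2802, 0.0485, 0.0485.
ρ(T) = max|λ| = 0.8395; 0.8395 < 1: convergent.

yes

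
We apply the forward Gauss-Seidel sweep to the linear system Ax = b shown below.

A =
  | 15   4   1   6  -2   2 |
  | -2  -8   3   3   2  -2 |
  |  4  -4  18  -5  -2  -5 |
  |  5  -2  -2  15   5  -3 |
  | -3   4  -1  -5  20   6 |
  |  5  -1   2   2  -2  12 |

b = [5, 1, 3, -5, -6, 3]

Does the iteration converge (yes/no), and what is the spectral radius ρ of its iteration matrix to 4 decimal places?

Let D = diag(15, -8, 18, 15, 20, 12); L, U the strict triangles.
Gauss-Seidel: T = -(D+L)⁻¹U, row 0 first, T[0,4] = -(-2)/(15) = +0.1333; later rows by forward substitution.
  T[0,:] = [+0.0000, -0.2667, -0.0667, -0.4000, +0.1333, -0.1333]
  T[1,:] = [+0.0000, +0.0667, +0.3917, +0.4750, +0.2167, -0.2167]
  T[2,:] = [+0.0000, +0.0741, +0.1019, +0.4722, +0.1296, +0.2593]
  T[3,:] = [+0.0000, +0.1077, +0.0880, +0.2596, -0.3316, +0.2501]
  T[4,:] = [+0.0000, -0.0227, -0.0612, -0.0665, -0.0998, -0.2012]
  T[5,:] = [+0.0000, +0.0826, +0.0186, +0.0732, -0.0205, -0.0809]
|λ(T)| sorted: 0.6606, 0.2073, 0.2073, 0.2019, 0.2019, 0.0000.
ρ(T) = max|λ| = 0.6606; 0.6606 < 1: convergent.

yes, ρ = 0.6606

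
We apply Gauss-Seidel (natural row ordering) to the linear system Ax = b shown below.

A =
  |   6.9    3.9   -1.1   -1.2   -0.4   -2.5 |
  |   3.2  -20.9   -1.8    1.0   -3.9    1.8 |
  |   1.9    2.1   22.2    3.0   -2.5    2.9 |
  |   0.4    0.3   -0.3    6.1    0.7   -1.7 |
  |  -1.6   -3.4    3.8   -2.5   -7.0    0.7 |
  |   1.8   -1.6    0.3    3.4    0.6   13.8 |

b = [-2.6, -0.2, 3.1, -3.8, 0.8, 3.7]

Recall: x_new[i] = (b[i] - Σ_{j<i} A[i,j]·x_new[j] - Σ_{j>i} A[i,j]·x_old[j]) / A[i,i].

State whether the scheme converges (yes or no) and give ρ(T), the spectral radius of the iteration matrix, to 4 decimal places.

yes, ρ = 0.1904

Let D = diag(6.9, -20.9, 22.2, 6.1, -7, 13.8); L, U the strict triangles.
T_GS = -(D+L)⁻¹U: row 0 first, T[0,5] = -(-2.5)/(6.9) = +0.3623; later rows by forward substitution.
  T[0,:] = [+0.0000 -0.5652 +0.1594 +0.1739 +0.0580 +0.3623]
  T[1,:] = [+0.0000 -0.0865 -0.0617 +0.0745 -0.1777 +0.1416]
  T[2,:] = [+0.0000 +0.0566 -0.0078 -0.1571 +0.1245 -0.1750]
  T[3,:] = [+0.0000 +0.0441 -0.0078 -0.0228 -0.1037 +0.2394]
  T[4,:] = [+0.0000 +0.1862 -0.0079 -0.1530 +0.1777 -0.2321]
  T[5,:] = [+0.0000 +0.0435 -0.0255 +0.0016 -0.0131 -0.0759]
|roots of det(T-λI)|: 0.1904, 0.1213, 0.1213, 0.0948, 0.0371, 0.0000.
spectral radius ρ = 0.1904; 0.1904 < 1, so it converges for any x₀.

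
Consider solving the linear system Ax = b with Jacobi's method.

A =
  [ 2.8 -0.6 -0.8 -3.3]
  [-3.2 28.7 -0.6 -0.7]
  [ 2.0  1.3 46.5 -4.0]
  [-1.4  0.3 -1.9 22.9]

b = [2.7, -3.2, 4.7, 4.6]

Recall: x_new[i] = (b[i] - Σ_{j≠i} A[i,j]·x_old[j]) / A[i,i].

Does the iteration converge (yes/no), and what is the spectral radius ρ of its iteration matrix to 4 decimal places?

yes, ρ = 0.3191

A = D + L + U where D = diag(2.8, 28.7, 46.5, 22.9).
Jacobi: T = -D⁻¹(L+U), T[2,0] = -(2)/(46.5) = -0.0430; T[2,2] = 0.
  T[0,:] = [+0.0000, +0.2143, +0.2857, +1.1786]
  T[1,:] = [+0.1115, +0.0000, +0.0209, +0.0244]
  T[2,:] = [-0.0430, -0.0280, +0.0000, +0.0860]
  T[3,:] = [+0.0611, -0.0131, +0.0830, +0.0000]
moduli |λ_i(T)| = 0.3191, 0.2467, 0.1212, 0.0488.
ρ = 0.3191; 0.3191 < 1: convergent.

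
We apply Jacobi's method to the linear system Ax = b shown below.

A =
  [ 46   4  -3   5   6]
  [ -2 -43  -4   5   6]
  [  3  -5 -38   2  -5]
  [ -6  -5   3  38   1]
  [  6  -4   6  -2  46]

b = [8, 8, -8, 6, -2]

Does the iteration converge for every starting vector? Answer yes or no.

Diagonal D = diag(46, -43, -38, 38, 46); L, U strict lower/upper.
Jacobi T = -D⁻¹(L+U): T[3,0] = -(-6)/(38) = +0.1579; T[3,3] = 0.
  T[0,:] = [+0.0000, -0.0870, +0.0652, -0.1087, -0.1304]
  T[1,:] = [-0.0465, +0.0000, -0.0930, +0.1163, +0.1395]
  T[2,:] = [+0.0789, -0.1316, +0.0000, +0.0526, -0.1316]
  T[3,:] = [+0.1579, +0.1316, -0.0789, +0.0000, -0.0263]
  T[4,:] = [-0.1304, +0.0870, -0.1304, +0.0435, +0.0000]
eigenvalue magnitudes: 0.3203, 0.1443, 0.1443, 0.1003, 0.1003.
ρ = 0.3203; 0.3203 < 1, so it converges for any x₀.

yes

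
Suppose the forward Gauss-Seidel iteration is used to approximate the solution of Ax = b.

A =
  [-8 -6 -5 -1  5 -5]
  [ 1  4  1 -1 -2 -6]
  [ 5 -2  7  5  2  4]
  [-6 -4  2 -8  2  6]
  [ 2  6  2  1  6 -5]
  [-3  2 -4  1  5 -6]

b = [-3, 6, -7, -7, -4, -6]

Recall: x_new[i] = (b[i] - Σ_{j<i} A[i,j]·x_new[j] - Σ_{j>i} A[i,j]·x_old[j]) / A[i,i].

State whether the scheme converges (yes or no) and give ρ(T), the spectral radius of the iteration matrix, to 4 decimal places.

Let D = diag(-8, 4, 7, -8, 6, -6); L, U the strict triangles.
T_GS = -(D+L)⁻¹U: row 0 first, T[0,3] = -(-1)/(-8) = -0.1250; later rows by forward substitution.
  T[0,:] = [+0.0000  -0.7500  -0.6250  -0.1250  +0.6250  -0.6250]
  T[1,:] = [+0.0000  +0.1875  -0.0938  +0.2813  +0.3438  +1.6563]
  T[2,:] = [+0.0000  +0.5893  +0.4196  -0.5446  -0.6339  +0.3482]
  T[3,:] = [+0.0000  +0.6161  +0.6205  -0.1830  -0.5491  +0.4777]
  T[4,:] = [+0.0000  -0.2366  +0.0588  -0.0275  -0.2493  -0.8103]
  T[5,:] = [+0.0000  -0.0499  +0.1539  +0.4659  -0.0745  +0.0368]
moduli |λ_i(T)| = 1.1664, 0.9441, 0.9441, 0.1158, 0.1158, 0.0000.
spectral radius ρ = 1.1664; 1.1664 > 1 ⇒ diverges.

no, ρ = 1.1664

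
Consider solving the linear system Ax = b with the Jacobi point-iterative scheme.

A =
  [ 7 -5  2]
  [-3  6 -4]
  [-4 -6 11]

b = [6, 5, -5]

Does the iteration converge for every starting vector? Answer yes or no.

Split A = D + L + U, D = diag(7, 6, 11).
T_J = -D⁻¹(L+U): T[0,2] = -(2)/(7) = -0.2857; T[0,0] = 0.
  T[0,:] = [+0.0000 +0.7143 -0.2857]
  T[1,:] = [+0.5000 +0.0000 +0.6667]
  T[2,:] = [+0.3636 +0.5455 +0.0000]
moduli |λ_i(T)| = 0.8535, 0.6923, 0.1612.
ρ(T) = max|λ| = 0.8535; 0.8535 < 1: convergent.

yes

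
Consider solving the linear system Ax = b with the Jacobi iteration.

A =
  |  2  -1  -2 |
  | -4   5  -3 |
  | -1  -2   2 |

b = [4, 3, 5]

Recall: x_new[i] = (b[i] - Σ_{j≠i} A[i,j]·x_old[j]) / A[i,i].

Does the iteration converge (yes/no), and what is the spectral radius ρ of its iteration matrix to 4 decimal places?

no, ρ = 1.4657

Split A = D + L + U, D = diag(2, 5, 2).
Jacobi T = -D⁻¹(L+U): T[1,2] = -(-3)/(5) = +0.6000; T[1,1] = 0.
  T[0,:] = [+0.0000, +0.5000, +1.0000]
  T[1,:] = [+0.8000, +0.0000, +0.6000]
  T[2,:] = [+0.5000, +1.0000, +0.0000]
moduli |λ_i(T)| = 1.4657, 0.8051, 0.8051.
ρ(T) = max|λ| = 1.4657; 1.4657 > 1 ⇒ diverges.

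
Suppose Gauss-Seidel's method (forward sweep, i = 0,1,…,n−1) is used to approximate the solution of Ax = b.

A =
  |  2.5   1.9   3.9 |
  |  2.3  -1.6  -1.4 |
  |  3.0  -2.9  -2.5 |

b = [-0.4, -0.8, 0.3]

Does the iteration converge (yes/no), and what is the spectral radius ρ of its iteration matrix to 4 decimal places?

no, ρ = 1.2768

Split A = D + L + U, D = diag(2.5, -1.6, -2.5).
GS T = -(D+L)⁻¹U: row 0 first, T[0,2] = -(3.9)/(2.5) = -1.5600; later rows by forward substitution.
  T[0,:] = [+0.0000  -0.7600  -1.5600]
  T[1,:] = [+0.0000  -1.0925  -3.1175]
  T[2,:] = [+0.0000  +0.3553  +1.7443]
eigenvalue magnitudes: 1.2768, 0.6250, 0.0000.
ρ(T) = max|λ| = 1.2768; 1.2768 > 1, so it fails to converge.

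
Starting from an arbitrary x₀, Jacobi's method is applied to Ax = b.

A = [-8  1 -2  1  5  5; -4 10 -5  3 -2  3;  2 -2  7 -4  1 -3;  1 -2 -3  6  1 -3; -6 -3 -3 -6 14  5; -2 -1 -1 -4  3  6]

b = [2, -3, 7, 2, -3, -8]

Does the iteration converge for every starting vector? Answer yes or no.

Split A = D + L + U, D = diag(-8, 10, 7, 6, 14, 6).
T_J = -D⁻¹(L+U): T[1,0] = -(-4)/(10) = +0.4000; T[1,1] = 0.
  T[0,:] = [+0.0000 +0.1250 -0.2500 +0.1250 +0.6250 +0.6250]
  T[1,:] = [+0.4000 +0.0000 +0.5000 -0.3000 +0.2000 -0.3000]
  T[2,:] = [-0.2857 +0.2857 +0.0000 +0.5714 -0.1429 +0.4286]
  T[3,:] = [-0.1667 +0.3333 +0.5000 +0.0000 -0.1667 +0.5000]
  T[4,:] = [+0.4286 +0.2143 +0.2143 +0.4286 +0.0000 -0.3571]
  T[5,:] = [+0.3333 +0.1667 +0.1667 +0.6667 -0.5000 +0.0000]
moduli |λ_i(T)| = 1.1294, 0.7640, 0.7640, 0.5094, 0.2877, 0.1599.
ρ(T) = max|λ| = 1.1294; 1.1294 > 1: divergent.

no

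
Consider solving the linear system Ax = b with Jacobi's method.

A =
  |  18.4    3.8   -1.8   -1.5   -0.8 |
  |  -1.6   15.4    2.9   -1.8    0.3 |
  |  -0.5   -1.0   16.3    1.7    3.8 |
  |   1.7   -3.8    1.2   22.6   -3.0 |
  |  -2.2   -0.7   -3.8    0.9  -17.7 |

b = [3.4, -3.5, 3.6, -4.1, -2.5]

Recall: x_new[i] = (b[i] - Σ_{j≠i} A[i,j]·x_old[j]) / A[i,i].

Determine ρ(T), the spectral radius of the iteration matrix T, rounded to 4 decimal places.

Let D = diag(18.4, 15.4, 16.3, 22.6, -17.7); L, U the strict triangles.
Jacobi: T = -D⁻¹(L+U), T[0,2] = -(-1.8)/(18.4) = +0.0978; T[0,0] = 0.
  T[0,:] = [+0.0000 -0.2065 +0.0978 +0.0815 +0.0435]
  T[1,:] = [+0.1039 +0.0000 -0.1883 +0.1169 -0.0195]
  T[2,:] = [+0.0307 +0.0613 +0.0000 -0.1043 -0.2331]
  T[3,:] = [-0.0752 +0.1681 -0.0531 +0.0000 +0.1327]
  T[4,:] = [-0.1243 -0.0395 -0.2147 +0.0508 +0.0000]
|roots of det(T-λI)|: 0.3070, 0.2210, 0.1976, 0.1976, 0.0399.
ρ(T) = max|λ| = 0.3070; 0.3070 < 1: convergent.

0.3070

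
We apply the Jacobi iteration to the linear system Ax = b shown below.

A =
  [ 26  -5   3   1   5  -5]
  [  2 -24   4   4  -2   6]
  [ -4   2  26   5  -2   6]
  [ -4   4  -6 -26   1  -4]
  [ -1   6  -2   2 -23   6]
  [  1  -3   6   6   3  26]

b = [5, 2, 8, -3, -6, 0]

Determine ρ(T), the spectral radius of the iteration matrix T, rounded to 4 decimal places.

Split A = D + L + U, D = diag(26, -24, 26, -26, -23, 26).
T_J = -D⁻¹(L+U): T[3,4] = -(1)/(-26) = +0.0385; T[3,3] = 0.
  T[0,:] = [+0.0000 +0.1923 -0.1154 -0.0385 -0.1923 +0.1923]
  T[1,:] = [+0.0833 +0.0000 +0.1667 +0.1667 -0.0833 +0.2500]
  T[2,:] = [+0.1538 -0.0769 +0.0000 -0.1923 +0.0769 -0.2308]
  T[3,:] = [-0.1538 +0.1538 -0.2308 +0.0000 +0.0385 -0.1538]
  T[4,:] = [-0.0435 +0.2609 -0.0870 +0.0870 +0.0000 +0.2609]
  T[5,:] = [-0.0385 +0.1154 -0.2308 -0.2308 -0.1154 +0.0000]
|eigenvalues of T|: 0.5003, 0.2307, 0.2307, 0.2167, 0.0900, 0.0296.
spectral radius ρ = 0.5003; 0.5003 < 1: convergent.

0.5003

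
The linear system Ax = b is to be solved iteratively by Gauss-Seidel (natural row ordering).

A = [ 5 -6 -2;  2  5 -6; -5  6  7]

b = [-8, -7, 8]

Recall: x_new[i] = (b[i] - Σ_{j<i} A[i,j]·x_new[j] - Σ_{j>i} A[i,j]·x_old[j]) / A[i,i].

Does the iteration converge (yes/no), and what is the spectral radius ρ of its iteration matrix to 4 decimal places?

no, ρ = 1.6932

Split A = D + L + U, D = diag(5, 5, 7).
T_GS = -(D+L)⁻¹U: row 0 first, T[0,1] = -(-6)/(5) = +1.2000; later rows by forward substitution.
  T[0,:] = [+0.0000 +1.2000 +0.4000]
  T[1,:] = [+0.0000 -0.4800 +1.0400]
  T[2,:] = [+0.0000 +1.2686 -0.6057]
moduli |λ_i(T)| = 1.6932, 0.6075, 0.0000.
ρ = 1.6932; 1.6932 > 1, so it fails to converge.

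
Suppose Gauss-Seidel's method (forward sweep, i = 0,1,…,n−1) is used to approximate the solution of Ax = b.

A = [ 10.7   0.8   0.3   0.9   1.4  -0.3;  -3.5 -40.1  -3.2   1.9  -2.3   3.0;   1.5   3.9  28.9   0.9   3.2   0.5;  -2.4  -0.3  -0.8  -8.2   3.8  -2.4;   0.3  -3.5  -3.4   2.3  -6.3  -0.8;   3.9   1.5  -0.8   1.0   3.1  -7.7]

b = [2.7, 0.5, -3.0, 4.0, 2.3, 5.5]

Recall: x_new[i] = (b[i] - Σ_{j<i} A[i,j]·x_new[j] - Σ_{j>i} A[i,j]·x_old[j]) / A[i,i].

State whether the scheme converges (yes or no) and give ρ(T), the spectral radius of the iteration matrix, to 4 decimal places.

yes, ρ = 0.1977

Write A = D+L+U with D = diag(10.7, -40.1, 28.9, -8.2, -6.3, -7.7).
GS T = -(D+L)⁻¹U: row 0 first, T[0,2] = -(0.3)/(10.7) = -0.0280; later rows by forward substitution.
  T[0,:] = [+0.0000  -0.0748  -0.0280  -0.0841  -0.1308  +0.0280]
  T[1,:] = [+0.0000  +0.0065  -0.0774  +0.0547  -0.0459  +0.0724]
  T[2,:] = [+0.0000  +0.0030  +0.0119  -0.0342  -0.0977  -0.0285]
  T[3,:] = [+0.0000  +0.0214  +0.0099  +0.0259  +0.5129  -0.3008]
  T[4,:] = [+0.0000  -0.0010  +0.0388  -0.0065  +0.2593  -0.2603]
  T[5,:] = [+0.0000  -0.0345  -0.0136  -0.0276  +0.1059  -0.1126]
|eigenvalues of T|: 0.1977, 0.1156, 0.1156, 0.0606, 0.0346, 0.0000.
spectral radius ρ = 0.1977; 0.1977 < 1, so it converges for any x₀.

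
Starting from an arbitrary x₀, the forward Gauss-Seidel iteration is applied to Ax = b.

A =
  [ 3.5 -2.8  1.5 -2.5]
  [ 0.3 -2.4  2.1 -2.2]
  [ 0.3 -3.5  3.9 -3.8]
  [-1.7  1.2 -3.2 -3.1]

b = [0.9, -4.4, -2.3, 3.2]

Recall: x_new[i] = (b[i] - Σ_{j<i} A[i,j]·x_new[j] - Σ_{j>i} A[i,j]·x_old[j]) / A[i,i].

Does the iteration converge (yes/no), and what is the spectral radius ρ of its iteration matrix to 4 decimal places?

no, ρ = 1.1762

Let D = diag(3.5, -2.4, 3.9, -3.1); L, U the strict triangles.
T_GS = -(D+L)⁻¹U: row 0 first, T[0,2] = -(1.5)/(3.5) = -0.4286; later rows by forward substitution.
  T[0,:] = [+0.0000 +0.8000 -0.4286 +0.7143]
  T[1,:] = [+0.0000 +0.1000 +0.8214 -0.8274]
  T[2,:] = [+0.0000 +0.0282 +0.7701 +0.1769]
  T[3,:] = [+0.0000 -0.4291 -0.2420 -0.8946]
|roots of det(T-λI)|: 1.1762, 0.6928, 0.4590, 0.0000.
ρ(T) = max|λ| = 1.1762; 1.1762 > 1, so it fails to converge.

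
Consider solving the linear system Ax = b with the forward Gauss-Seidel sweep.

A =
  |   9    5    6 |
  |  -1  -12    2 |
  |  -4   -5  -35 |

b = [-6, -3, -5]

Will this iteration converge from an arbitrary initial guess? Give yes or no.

Diagonal D = diag(9, -12, -35); L, U strict lower/upper.
T_GS = -(D+L)⁻¹U: row 0 first, T[0,1] = -(5)/(9) = -0.5556; later rows by forward substitution.
  T[0,:] = [+0.0000  -0.5556  -0.6667]
  T[1,:] = [+0.0000  +0.0463  +0.2222]
  T[2,:] = [+0.0000  +0.0569  +0.0444]
|roots of det(T-λI)|: 0.1578, 0.0671, 0.0000.
ρ(T) = max|λ| = 0.1578; 0.1578 < 1: convergent.

yes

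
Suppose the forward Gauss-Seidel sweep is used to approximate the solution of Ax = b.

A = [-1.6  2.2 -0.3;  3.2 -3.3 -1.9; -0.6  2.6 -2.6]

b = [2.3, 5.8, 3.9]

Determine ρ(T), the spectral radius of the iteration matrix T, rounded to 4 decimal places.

0.8372

Write A = D+L+U with D = diag(-1.6, -3.3, -2.6).
GS T = -(D+L)⁻¹U: row 0 first, T[0,1] = -(2.2)/(-1.6) = +1.3750; later rows by forward substitution.
  T[0,:] = [+0.0000, +1.3750, -0.1875]
  T[1,:] = [+0.0000, +1.3333, -0.7576]
  T[2,:] = [+0.0000, +1.0160, -0.7143]
|eigenvalues of T|: 0.8372, 0.2182, 0.0000.
ρ = 0.8372; 0.8372 < 1, so it converges for any x₀.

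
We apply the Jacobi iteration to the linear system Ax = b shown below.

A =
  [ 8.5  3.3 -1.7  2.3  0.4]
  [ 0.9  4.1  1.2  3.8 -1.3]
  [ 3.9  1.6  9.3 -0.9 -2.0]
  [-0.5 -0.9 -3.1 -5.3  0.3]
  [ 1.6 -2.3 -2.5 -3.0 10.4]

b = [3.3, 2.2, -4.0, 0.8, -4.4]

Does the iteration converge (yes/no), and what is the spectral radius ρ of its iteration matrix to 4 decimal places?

Let D = diag(8.5, 4.1, 9.3, -5.3, 10.4); L, U the strict triangles.
Jacobi: T = -D⁻¹(L+U), T[3,1] = -(-0.9)/(-5.3) = -0.1698; T[3,3] = 0.
  T[0,:] = [+0.0000, -0.3882, +0.2000, -0.2706, -0.0471]
  T[1,:] = [-0.2195, +0.0000, -0.2927, -0.9268, +0.3171]
  T[2,:] = [-0.4194, -0.1720, +0.0000, +0.0968, +0.2151]
  T[3,:] = [-0.0943, -0.1698, -0.5849, +0.0000, +0.0566]
  T[4,:] = [-0.1538, +0.2212, +0.2404, +0.2885, +0.0000]
eigenvalue magnitudes: 0.9056, 0.5695, 0.5695, 0.5409, 0.0588.
ρ(T) = max|λ| = 0.9056; 0.9056 < 1 ⇒ converges.

yes, ρ = 0.9056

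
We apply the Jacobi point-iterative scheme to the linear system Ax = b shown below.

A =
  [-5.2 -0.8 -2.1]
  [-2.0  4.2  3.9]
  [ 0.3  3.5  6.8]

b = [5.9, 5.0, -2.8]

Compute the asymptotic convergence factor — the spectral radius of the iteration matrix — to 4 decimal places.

0.7401

A = D + L + U where D = diag(-5.2, 4.2, 6.8).
T_J = -D⁻¹(L+U): T[1,2] = -(3.9)/(4.2) = -0.9286; T[1,1] = 0.
  T[0,:] = [+0.0000, -0.1538, -0.4038]
  T[1,:] = [+0.4762, +0.0000, -0.9286]
  T[2,:] = [-0.0441, -0.5147, +0.0000]
|eigenvalues of T|: 0.7401, 0.4782, 0.2619.
ρ = 0.7401; 0.7401 < 1: convergent.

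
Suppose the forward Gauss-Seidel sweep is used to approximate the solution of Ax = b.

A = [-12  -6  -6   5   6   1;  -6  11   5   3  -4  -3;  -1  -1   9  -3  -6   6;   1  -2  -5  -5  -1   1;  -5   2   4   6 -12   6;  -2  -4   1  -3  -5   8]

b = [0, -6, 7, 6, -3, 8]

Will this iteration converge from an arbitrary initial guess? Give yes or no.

Diagonal D = diag(-12, 11, 9, -5, -12, 8); L, U strict lower/upper.
GS T = -(D+L)⁻¹U: row 0 first, T[0,3] = -(5)/(-12) = +0.4167; later rows by forward substitution.
  T[0,:] = [+0.0000, -0.5000, -0.5000, +0.4167, +0.5000, +0.0833]
  T[1,:] = [+0.0000, -0.2727, -0.7273, -0.0455, +0.6364, +0.3182]
  T[2,:] = [+0.0000, -0.0859, -0.1364, +0.3746, +0.7929, -0.6221]
  T[3,:] = [+0.0000, +0.0949, +0.3273, -0.2731, -1.1475, +0.7114]
  T[4,:] = [+0.0000, +0.1817, +0.2053, -0.1929, -0.4117, +0.6667]
  T[5,:] = [+0.0000, -0.1014, -0.2205, -0.1883, -0.3436, +0.9411]
|eigenvalues of T|: 1.2520, 0.6180, 0.3328, 0.0858, 0.0858, 0.0000.
ρ = 1.2520; 1.2520 > 1: divergent.

no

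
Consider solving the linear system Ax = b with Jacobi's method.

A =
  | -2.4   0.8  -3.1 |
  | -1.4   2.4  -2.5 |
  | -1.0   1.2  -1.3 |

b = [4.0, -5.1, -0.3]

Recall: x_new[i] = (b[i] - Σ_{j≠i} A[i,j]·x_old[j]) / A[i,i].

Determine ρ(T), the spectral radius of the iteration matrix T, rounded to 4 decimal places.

1.6529

Write A = D+L+U with D = diag(-2.4, 2.4, -1.3).
T_J = -D⁻¹(L+U): T[2,1] = -(1.2)/(-1.3) = +0.9231; T[2,2] = 0.
  T[0,:] = [+0.0000  +0.3333  -1.2917]
  T[1,:] = [+0.5833  +0.0000  +1.0417]
  T[2,:] = [-0.7692  +0.9231  +0.0000]
|λ(T)| sorted: 1.6529, 1.1436, 0.5093.
ρ(T) = max|λ| = 1.6529; 1.6529 > 1 ⇒ diverges.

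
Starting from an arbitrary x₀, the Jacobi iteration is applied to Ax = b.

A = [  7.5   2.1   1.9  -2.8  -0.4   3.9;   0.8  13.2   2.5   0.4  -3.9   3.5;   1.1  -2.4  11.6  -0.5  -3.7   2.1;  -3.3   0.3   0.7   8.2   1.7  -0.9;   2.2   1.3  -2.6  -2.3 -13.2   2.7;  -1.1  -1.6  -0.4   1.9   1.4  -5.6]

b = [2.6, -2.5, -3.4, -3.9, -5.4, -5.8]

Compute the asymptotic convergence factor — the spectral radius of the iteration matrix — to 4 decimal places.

Diagonal D = diag(7.5, 13.2, 11.6, 8.2, -13.2, -5.6); L, U strict lower/upper.
Jacobi: T = -D⁻¹(L+U), T[4,5] = -(2.7)/(-13.2) = +0.2045; T[4,4] = 0.
  T[0,:] = [+0.0000 -0.2800 -0.2533 +0.3733 +0.0533 -0.5200]
  T[1,:] = [-0.0606 +0.0000 -0.1894 -0.0303 +0.2955 -0.2652]
  T[2,:] = [-0.0948 +0.2069 +0.0000 +0.0431 +0.3190 -0.1810]
  T[3,:] = [+0.4024 -0.0366 -0.0854 +0.0000 -0.2073 +0.1098]
  T[4,:] = [+0.1667 +0.0985 -0.1970 -0.1742 +0.0000 +0.2045]
  T[5,:] = [-0.1964 -0.2857 -0.0714 +0.3393 +0.2500 +0.0000]
|λ(T)| sorted: 0.8857, 0.4118, 0.4118, 0.3283, 0.3283, 0.0843.
ρ = 0.8857; 0.8857 < 1, so it converges for any x₀.

0.8857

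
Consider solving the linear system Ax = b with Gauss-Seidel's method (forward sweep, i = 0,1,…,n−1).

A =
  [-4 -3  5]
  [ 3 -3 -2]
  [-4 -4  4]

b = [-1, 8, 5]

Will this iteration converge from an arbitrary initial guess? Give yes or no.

no

A = D + L + U where D = diag(-4, -3, 4).
GS T = -(D+L)⁻¹U: row 0 first, T[0,1] = -(-3)/(-4) = -0.7500; later rows by forward substitution.
  T[0,:] = [+0.0000  -0.7500  +1.2500]
  T[1,:] = [+0.0000  -0.7500  +0.5833]
  T[2,:] = [+0.0000  -1.5000  +1.8333]
|roots of det(T-λI)|: 1.4324, 0.3491, 0.0000.
spectral radius ρ = 1.4324; 1.4324 > 1, so it fails to converge.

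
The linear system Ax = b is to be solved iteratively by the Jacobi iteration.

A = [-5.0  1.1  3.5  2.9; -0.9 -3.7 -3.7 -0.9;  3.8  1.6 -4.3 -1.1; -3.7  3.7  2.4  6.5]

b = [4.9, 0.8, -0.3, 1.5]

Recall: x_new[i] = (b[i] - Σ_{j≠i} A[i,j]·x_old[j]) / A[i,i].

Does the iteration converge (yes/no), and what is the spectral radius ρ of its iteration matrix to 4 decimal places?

no, ρ = 1.2195

Let D = diag(-5, -3.7, -4.3, 6.5); L, U the strict triangles.
Jacobi T = -D⁻¹(L+U): T[2,1] = -(1.6)/(-4.3) = +0.3721; T[2,2] = 0.
  T[0,:] = [+0.0000 +0.2200 +0.7000 +0.5800]
  T[1,:] = [-0.2432 +0.0000 -1.0000 -0.2432]
  T[2,:] = [+0.8837 +0.3721 +0.0000 -0.2558]
  T[3,:] = [+0.5692 -0.5692 -0.3692 +0.0000]
|eigenvalues of T|: 1.2195, 0.7434, 0.6142, 0.6142.
spectral radius ρ = 1.2195; 1.2195 > 1, so it fails to converge.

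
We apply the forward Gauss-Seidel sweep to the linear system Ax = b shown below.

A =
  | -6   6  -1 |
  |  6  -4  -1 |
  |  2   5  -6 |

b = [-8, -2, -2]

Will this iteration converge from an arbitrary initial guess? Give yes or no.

Split A = D + L + U, D = diag(-6, -4, -6).
GS T = -(D+L)⁻¹U: row 0 first, T[0,1] = -(6)/(-6) = +1.0000; later rows by forward substitution.
  T[0,:] = [+0.0000  +1.0000  -0.1667]
  T[1,:] = [+0.0000  +1.5000  -0.5000]
  T[2,:] = [+0.0000  +1.5833  -0.4722]
|eigenvalues of T|: 0.9390, 0.0887, 0.0000.
ρ = 0.9390; 0.9390 < 1 ⇒ converges.

yes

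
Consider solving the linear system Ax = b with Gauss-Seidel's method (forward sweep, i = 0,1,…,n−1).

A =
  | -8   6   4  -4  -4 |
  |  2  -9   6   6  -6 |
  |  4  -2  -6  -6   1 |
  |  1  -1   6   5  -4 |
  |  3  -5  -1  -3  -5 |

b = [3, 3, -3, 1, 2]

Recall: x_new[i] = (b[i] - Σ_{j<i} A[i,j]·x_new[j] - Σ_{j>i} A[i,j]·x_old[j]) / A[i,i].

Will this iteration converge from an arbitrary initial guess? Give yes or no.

no

A = D + L + U where D = diag(-8, -9, -6, 5, -5).
Gauss-Seidel: T = -(D+L)⁻¹U, row 0 first, T[0,3] = -(-4)/(-8) = -0.5000; later rows by forward substitution.
  T[0,:] = [+0.0000  +0.7500  +0.5000  -0.5000  -0.5000]
  T[1,:] = [+0.0000  +0.1667  +0.7778  +0.5556  -0.7778]
  T[2,:] = [+0.0000  +0.4444  +0.0741  -1.5185  +0.0926]
  T[3,:] = [+0.0000  -0.6500  -0.0333  +2.0333  +0.6333]
  T[4,:] = [+0.0000  +0.5844  -0.4726  -1.7719  +0.0793]
|λ(T)| sorted: 1.3706, 0.8629, 0.8629, 0.2352, 0.0000.
ρ = 1.3706; 1.3706 > 1 ⇒ diverges.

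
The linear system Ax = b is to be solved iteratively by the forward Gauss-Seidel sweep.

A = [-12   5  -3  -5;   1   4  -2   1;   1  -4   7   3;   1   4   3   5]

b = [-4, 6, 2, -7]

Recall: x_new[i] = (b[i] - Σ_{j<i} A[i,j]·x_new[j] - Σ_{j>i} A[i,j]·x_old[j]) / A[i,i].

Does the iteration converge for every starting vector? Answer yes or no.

yes

Let D = diag(-12, 4, 7, 5); L, U the strict triangles.
Gauss-Seidel: T = -(D+L)⁻¹U, row 0 first, T[0,2] = -(-3)/(-12) = -0.2500; later rows by forward substitution.
  T[0,:] = [+0.0000  +0.4167  -0.2500  -0.4167]
  T[1,:] = [+0.0000  -0.1042  +0.5625  -0.1458]
  T[2,:] = [+0.0000  -0.1190  +0.3571  -0.4524]
  T[3,:] = [+0.0000  +0.0714  -0.6143  +0.4714]
moduli |λ_i(T)| = 0.8817, 0.1423, 0.1423, 0.0000.
spectral radius ρ = 0.8817; 0.8817 < 1, so it converges for any x₀.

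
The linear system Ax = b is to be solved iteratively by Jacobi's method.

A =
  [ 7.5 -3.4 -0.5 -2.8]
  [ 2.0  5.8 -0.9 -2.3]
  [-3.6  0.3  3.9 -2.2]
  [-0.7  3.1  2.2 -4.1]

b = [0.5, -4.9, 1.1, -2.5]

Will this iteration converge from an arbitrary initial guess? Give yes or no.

yes

Let D = diag(7.5, 5.8, 3.9, -4.1); L, U the strict triangles.
Jacobi T = -D⁻¹(L+U): T[0,3] = -(-2.8)/(7.5) = +0.3733; T[0,0] = 0.
  T[0,:] = [+0.0000, +0.4533, +0.0667, +0.3733]
  T[1,:] = [-0.3448, +0.0000, +0.1552, +0.3966]
  T[2,:] = [+0.9231, -0.0769, +0.0000, +0.5641]
  T[3,:] = [-0.1707, +0.7561, +0.5366, +0.0000]
|roots of det(T-λI)|: 0.8953, 0.7015, 0.4832, 0.4832.
ρ(T) = max|λ| = 0.8953; 0.8953 < 1: convergent.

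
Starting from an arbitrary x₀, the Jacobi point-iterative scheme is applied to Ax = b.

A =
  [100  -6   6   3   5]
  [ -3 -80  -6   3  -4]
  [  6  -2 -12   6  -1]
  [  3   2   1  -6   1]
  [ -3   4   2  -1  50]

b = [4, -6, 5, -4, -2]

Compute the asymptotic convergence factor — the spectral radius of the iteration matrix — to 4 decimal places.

Diagonal D = diag(100, -80, -12, -6, 50); L, U strict lower/upper.
T_J = -D⁻¹(L+U): T[2,0] = -(6)/(-12) = +0.5000; T[2,2] = 0.
  T[0,:] = [+0.0000 +0.0600 -0.0600 -0.0300 -0.0500]
  T[1,:] = [-0.0375 +0.0000 -0.0750 +0.0375 -0.0500]
  T[2,:] = [+0.5000 -0.1667 +0.0000 +0.5000 -0.0833]
  T[3,:] = [+0.5000 +0.3333 +0.1667 +0.0000 +0.1667]
  T[4,:] = [+0.0600 -0.0800 -0.0400 +0.0200 +0.0000]
|roots of det(T-λI)|: 0.4157, 0.2809, 0.2809, 0.0518, 0.0518.
ρ(T) = max|λ| = 0.4157; 0.4157 < 1 ⇒ converges.

0.4157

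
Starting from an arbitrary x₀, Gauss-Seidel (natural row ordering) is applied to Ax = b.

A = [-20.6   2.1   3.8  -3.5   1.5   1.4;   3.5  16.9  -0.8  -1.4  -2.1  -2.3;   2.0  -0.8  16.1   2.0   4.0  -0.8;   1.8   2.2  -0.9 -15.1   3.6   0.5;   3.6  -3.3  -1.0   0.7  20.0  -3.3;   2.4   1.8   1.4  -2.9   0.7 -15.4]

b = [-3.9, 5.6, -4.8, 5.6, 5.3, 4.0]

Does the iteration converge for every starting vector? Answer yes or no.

A = D + L + U where D = diag(-20.6, 16.9, 16.1, -15.1, 20, -15.4).
Gauss-Seidel: T = -(D+L)⁻¹U, row 0 first, T[0,2] = -(3.8)/(-20.6) = +0.1845; later rows by forward substitution.
  T[0,:] = [+0.0000, +0.1019, +0.1845, -0.1699, +0.0728, +0.0680]
  T[1,:] = [+0.0000, -0.0211, +0.0091, +0.1180, +0.1092, +0.1220]
  T[2,:] = [+0.0000, -0.0137, -0.0225, -0.0973, -0.2521, +0.0473]
  T[3,:] = [+0.0000, +0.0099, +0.0247, +0.0027, +0.2780, +0.0562]
  T[4,:] = [+0.0000, -0.0229, -0.0337, +0.0451, -0.0174, +0.1733]
  T[5,:] = [+0.0000, +0.0093, +0.0216, -0.0200, -0.0520, +0.0265]
eigenvalue magnitudes: 0.1528, 0.1287, 0.1287, 0.0381, 0.0381, 0.0000.
spectral radius ρ = 0.1528; 0.1528 < 1: convergent.

yes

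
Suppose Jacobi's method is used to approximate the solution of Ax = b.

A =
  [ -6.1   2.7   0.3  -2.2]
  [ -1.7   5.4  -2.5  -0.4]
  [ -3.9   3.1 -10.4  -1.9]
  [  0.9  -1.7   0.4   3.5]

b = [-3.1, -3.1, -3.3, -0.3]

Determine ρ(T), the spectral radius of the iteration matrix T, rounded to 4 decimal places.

0.8266

A = D + L + U where D = diag(-6.1, 5.4, -10.4, 3.5).
T_J = -D⁻¹(L+U): T[0,2] = -(0.3)/(-6.1) = +0.0492; T[0,0] = 0.
  T[0,:] = [+0.0000 +0.4426 +0.0492 -0.3607]
  T[1,:] = [+0.3148 +0.0000 +0.4630 +0.0741]
  T[2,:] = [-0.3750 +0.2981 +0.0000 -0.1827]
  T[3,:] = [-0.2571 +0.4857 -0.1143 +0.0000]
eigenvalue magnitudes: 0.8266, 0.3449, 0.3449, 0.2910.
spectral radius ρ = 0.8266; 0.8266 < 1 ⇒ converges.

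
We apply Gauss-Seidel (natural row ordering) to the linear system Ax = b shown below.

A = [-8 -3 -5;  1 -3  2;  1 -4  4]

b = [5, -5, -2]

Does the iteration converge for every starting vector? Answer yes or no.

A = D + L + U where D = diag(-8, -3, 4).
GS T = -(D+L)⁻¹U: row 0 first, T[0,2] = -(-5)/(-8) = -0.6250; later rows by forward substitution.
  T[0,:] = [+0.0000 -0.3750 -0.6250]
  T[1,:] = [+0.0000 -0.1250 +0.4583]
  T[2,:] = [+0.0000 -0.0312 +0.6146]
|λ(T)| sorted: 0.5947, 0.1051, 0.0000.
spectral radius ρ = 0.5947; 0.5947 < 1: convergent.

yes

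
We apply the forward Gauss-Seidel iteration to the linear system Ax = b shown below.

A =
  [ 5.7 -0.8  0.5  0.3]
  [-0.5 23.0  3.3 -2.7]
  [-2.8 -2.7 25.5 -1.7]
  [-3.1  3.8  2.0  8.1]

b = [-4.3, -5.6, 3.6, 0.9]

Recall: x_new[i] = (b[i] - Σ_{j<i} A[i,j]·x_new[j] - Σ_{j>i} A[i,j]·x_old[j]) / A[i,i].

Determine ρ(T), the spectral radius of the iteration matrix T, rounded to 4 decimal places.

0.1615

Diagonal D = diag(5.7, 23, 25.5, 8.1); L, U strict lower/upper.
T_GS = -(D+L)⁻¹U: row 0 first, T[0,1] = -(-0.8)/(5.7) = +0.1404; later rows by forward substitution.
  T[0,:] = [+0.0000  +0.1404  -0.0877  -0.0526]
  T[1,:] = [+0.0000  +0.0031  -0.1454  +0.1162]
  T[2,:] = [+0.0000  +0.0157  -0.0250  +0.0732]
  T[3,:] = [+0.0000  +0.0484  +0.0408  -0.0928]
moduli |λ_i(T)| = 0.1615, 0.0564, 0.0564, 0.0000.
ρ(T) = max|λ| = 0.1615; 0.1615 < 1 ⇒ converges.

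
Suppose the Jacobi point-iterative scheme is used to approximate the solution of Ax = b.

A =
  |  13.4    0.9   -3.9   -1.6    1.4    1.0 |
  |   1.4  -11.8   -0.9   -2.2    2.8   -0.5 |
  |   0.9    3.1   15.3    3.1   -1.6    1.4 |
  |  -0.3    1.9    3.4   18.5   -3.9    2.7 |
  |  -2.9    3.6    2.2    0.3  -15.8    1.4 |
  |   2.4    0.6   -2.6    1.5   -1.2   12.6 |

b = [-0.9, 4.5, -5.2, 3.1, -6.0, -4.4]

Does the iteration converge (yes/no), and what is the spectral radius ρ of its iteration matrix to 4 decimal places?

yes, ρ = 0.5175

Split A = D + L + U, D = diag(13.4, -11.8, 15.3, 18.5, -15.8, 12.6).
Jacobi T = -D⁻¹(L+U): T[1,2] = -(-0.9)/(-11.8) = -0.0763; T[1,1] = 0.
  T[0,:] = [+0.0000  -0.0672  +0.2910  +0.1194  -0.1045  -0.0746]
  T[1,:] = [+0.1186  +0.0000  -0.0763  -0.1864  +0.2373  -0.0424]
  T[2,:] = [-0.0588  -0.2026  +0.0000  -0.2026  +0.1046  -0.0915]
  T[3,:] = [+0.0162  -0.1027  -0.1838  +0.0000  +0.2108  -0.1459]
  T[4,:] = [-0.1835  +0.2278  +0.1392  +0.0190  +0.0000  +0.0886]
  T[5,:] = [-0.1905  -0.0476  +0.2063  -0.1190  +0.0952  +0.0000]
|eigenvalues of T|: 0.5175, 0.2354, 0.2354, 0.1639, 0.1639, 0.1101.
spectral radius ρ = 0.5175; 0.5175 < 1, so it converges for any x₀.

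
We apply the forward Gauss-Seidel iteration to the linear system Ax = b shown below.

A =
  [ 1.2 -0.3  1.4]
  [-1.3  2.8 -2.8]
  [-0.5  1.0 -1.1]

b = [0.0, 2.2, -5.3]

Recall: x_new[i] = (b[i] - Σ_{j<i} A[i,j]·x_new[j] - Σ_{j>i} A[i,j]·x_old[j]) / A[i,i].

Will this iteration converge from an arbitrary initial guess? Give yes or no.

A = D + L + U where D = diag(1.2, 2.8, -1.1).
T_GS = -(D+L)⁻¹U: row 0 first, T[0,2] = -(1.4)/(1.2) = -1.1667; later rows by forward substitution.
  T[0,:] = [+0.0000 +0.2500 -1.1667]
  T[1,:] = [+0.0000 +0.1161 +0.4583]
  T[2,:] = [+0.0000 -0.0081 +0.9470]
|roots of det(T-λI)|: 0.9425, 0.1206, 0.0000.
ρ = 0.9425; 0.9425 < 1, so it converges for any x₀.

yes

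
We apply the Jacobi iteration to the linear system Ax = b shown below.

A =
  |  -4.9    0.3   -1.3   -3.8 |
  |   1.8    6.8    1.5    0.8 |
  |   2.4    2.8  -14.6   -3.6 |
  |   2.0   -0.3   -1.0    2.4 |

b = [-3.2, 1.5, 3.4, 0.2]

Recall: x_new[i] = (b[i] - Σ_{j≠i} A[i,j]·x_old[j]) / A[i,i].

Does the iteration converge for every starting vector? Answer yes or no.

Split A = D + L + U, D = diag(-4.9, 6.8, -14.6, 2.4).
Jacobi: T = -D⁻¹(L+U), T[0,2] = -(-1.3)/(-4.9) = -0.2653; T[0,0] = 0.
  T[0,:] = [+0.0000  +0.0612  -0.2653  -0.7755]
  T[1,:] = [-0.2647  +0.0000  -0.2206  -0.1176]
  T[2,:] = [+0.1644  +0.1918  +0.0000  -0.2466]
  T[3,:] = [-0.8333  +0.1250  +0.4167  +0.0000]
|λ(T)| sorted: 0.7586, 0.6372, 0.2673, 0.2673.
ρ(T) = max|λ| = 0.7586; 0.7586 < 1 ⇒ converges.

yes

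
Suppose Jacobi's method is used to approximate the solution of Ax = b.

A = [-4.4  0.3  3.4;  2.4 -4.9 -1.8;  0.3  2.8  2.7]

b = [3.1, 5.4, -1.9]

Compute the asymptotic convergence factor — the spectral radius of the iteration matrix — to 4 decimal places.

Let D = diag(-4.4, -4.9, 2.7); L, U the strict triangles.
Jacobi: T = -D⁻¹(L+U), T[1,2] = -(-1.8)/(-4.9) = -0.3673; T[1,1] = 0.
  T[0,:] = [+0.0000 +0.0682 +0.7727]
  T[1,:] = [+0.4898 +0.0000 -0.3673]
  T[2,:] = [-0.1111 -1.0370 +0.0000]
|roots of det(T-λI)|: 0.8786, 0.6660, 0.6660.
spectral radius ρ = 0.8786; 0.8786 < 1 ⇒ converges.

0.8786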